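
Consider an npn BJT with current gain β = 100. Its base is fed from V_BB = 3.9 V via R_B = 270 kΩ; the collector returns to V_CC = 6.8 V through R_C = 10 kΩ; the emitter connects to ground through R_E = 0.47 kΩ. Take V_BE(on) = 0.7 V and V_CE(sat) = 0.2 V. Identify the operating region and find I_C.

saturation; I_C ≈ 0.63 mA

Assume active: I_B = (3.9 − 0.7)/(270 + 101×0.47) = 0.0101 mA, I_C = β·I_B = 1.01 mA.
Then V_CE = 6.8 − 1.01×10 − 1.02×0.47 = -3.76 V < 0.2 V — the active assumption fails.
Re-solve with V_CE = 0.2 V. KCL at the emitter: V_E/R_E = (V_BB−0.7−V_E)/R_B + (V_CC−0.2−V_E)/R_C, giving V_E = 0.301 V.
I_C = (V_CC − 0.2 − V_E)/R_C = (6.6 − 0.301)/10 = 0.63 mA.
Check: I_B = (3.2 − 0.301)/270 = 0.0107 mA, and β·I_B = 1.07 mA > I_C, confirming saturation.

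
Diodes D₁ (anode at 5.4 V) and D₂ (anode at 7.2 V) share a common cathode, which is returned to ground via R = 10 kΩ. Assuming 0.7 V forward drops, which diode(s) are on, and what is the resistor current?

Only D₂ conducts; I_R ≈ 0.65 mA

Assume both conduct. Then node N would need to be at both 5.4−0.7 = 4.7 V and 7.2−0.7 = 6.5 V, which is impossible.
Assume only D₂ conducts: V_N = 7.2 − 0.7 = 6.5 V, so I_R = 6.5/10 = 0.65 mA.
Check D₁: its anode-to-cathode voltage is 5.4 − 6.5 = -1.1 V < 0.7 V, so it is off. The assumption is consistent.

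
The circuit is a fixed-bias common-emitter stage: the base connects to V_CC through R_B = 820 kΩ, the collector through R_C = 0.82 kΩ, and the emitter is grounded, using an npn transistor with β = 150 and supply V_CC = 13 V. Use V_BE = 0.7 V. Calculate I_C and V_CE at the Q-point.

Base loop: V_CC = I_B·R_B + V_BE, so I_B = (13 − 0.7)/820 kΩ = 0.015 mA.
In the active region I_C = β·I_B = 150 × 0.015 = 2.25 mA.
Collector loop: V_CE = V_CC − I_C·R_C = 13 − 2.25×0.82 = 11.2 V.
Since V_CE = 11.2 V > V_CE(sat) ≈ 0.2 V, the transistor is in the active region as assumed.

I_C ≈ 2.2 mA, V_CE ≈ 11 V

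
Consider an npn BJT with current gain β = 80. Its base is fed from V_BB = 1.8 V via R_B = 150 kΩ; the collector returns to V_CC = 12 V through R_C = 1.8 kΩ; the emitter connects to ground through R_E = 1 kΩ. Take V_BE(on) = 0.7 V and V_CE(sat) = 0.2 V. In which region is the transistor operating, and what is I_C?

Assume active. Base-emitter loop: I_B = (V_BB − V_BE)/(R_B + (β+1)R_E) = (1.8 − 0.7)/(150 + 81×1) = 0.00476 mA.
I_C = β·I_B = 80×0.00476 = 0.381 mA.
V_CE = V_CC − I_C·R_C − I_E·R_E = 12 − 0.381×1.8 − 0.386×1 = 10.9 V > V_CE(sat), so the active-region assumption holds.

active; I_C ≈ 0.38 mA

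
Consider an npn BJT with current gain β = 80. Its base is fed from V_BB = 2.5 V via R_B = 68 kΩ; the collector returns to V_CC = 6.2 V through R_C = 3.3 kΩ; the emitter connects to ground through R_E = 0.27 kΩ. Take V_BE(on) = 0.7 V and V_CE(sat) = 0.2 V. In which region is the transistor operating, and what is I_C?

active; I_C ≈ 1.6 mA

Assume active. Base-emitter loop: I_B = (V_BB − V_BE)/(R_B + (β+1)R_E) = (2.5 − 0.7)/(68 + 81×0.27) = 0.02 mA.
I_C = β·I_B = 80×0.02 = 1.6 mA.
V_CE = V_CC − I_C·R_C − I_E·R_E = 6.2 − 1.6×3.3 − 1.62×0.27 = 0.474 V > V_CE(sat), so the active-region assumption holds.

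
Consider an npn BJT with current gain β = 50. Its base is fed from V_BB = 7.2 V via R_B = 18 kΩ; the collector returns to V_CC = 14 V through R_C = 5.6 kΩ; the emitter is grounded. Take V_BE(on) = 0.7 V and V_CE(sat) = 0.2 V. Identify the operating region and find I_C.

saturation; I_C ≈ 2.5 mA

Assume active: I_B = (7.2 − 0.7)/18 = 0.361 mA, giving I_C = β·I_B = 18.1 mA.
But then V_CE = 14 − 18.1×5.6 = -87.1 V < V_CE(sat) = 0.2 V — impossible in the active region.
So the transistor is saturated. With V_CE = 0.2 V, I_C = (V_CC − 0.2)/R_C = 13.8/5.6 = 2.46 mA.
Check: β·I_B = 18.1 mA > I_C = 2.46 mA, confirming saturation.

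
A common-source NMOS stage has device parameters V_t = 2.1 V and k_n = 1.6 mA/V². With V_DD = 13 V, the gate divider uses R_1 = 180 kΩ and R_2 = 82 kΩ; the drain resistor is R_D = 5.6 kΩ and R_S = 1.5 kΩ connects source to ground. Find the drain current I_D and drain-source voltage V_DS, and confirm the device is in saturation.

V_G = V_DD·R_2/(R_1+R_2) = 13×82/262 = 4.07 V.
Assume saturation: I_D = (k_n/2)(V_GS − V_t)² with V_GS = V_G − I_D·R_S = 4.07 − 1.5·I_D.
Substituting gives 1.8·I_D² − 5.72·I_D + 3.1 = 0, with roots I_D = 0.692 or 2.49 mA.
The root I_D = 2.49 mA gives V_GS = 0.336 V ≤ V_t, so take I_D = 0.692 mA.
Then V_GS = 3.03 V and V_DS = V_DD − I_D(R_D+R_S) = 13 − 0.692×7.1 = 8.08 V.
Saturation requires V_DS ≥ V_GS − V_t = 0.93 V; 8.08 ≥ 0.93 ✓.

I_D ≈ 0.69 mA, V_DS ≈ 8.1 V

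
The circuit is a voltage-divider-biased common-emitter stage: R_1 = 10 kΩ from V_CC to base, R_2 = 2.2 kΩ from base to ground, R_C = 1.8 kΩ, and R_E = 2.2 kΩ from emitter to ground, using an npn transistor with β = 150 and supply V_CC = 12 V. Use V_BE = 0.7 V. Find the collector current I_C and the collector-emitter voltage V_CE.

I_C ≈ 0.66 mA, V_CE ≈ 9.4 V

Thevenize the base divider: V_Th = V_CC·R_2/(R_1+R_2) = 12×2.2/12.2 = 2.16 V, R_Th = R_1‖R_2 = 1.8 kΩ.
Base-emitter loop: V_Th = I_B·R_Th + V_BE + (β+1)I_B·R_E, so I_B = (2.16 − 0.7) / (1.8 + 151×2.2) = 0.00438 mA.
I_C = β·I_B = 150×0.00438 = 0.657 mA, and I_E = (β+1)I_B = 0.662 mA.
V_CE = V_CC − I_C·R_C − I_E·R_E = 12 − 0.657×1.8 − 0.662×2.2 = 9.36 V.
V_CE = 9.36 V > 0.2 V confirms active-region operation.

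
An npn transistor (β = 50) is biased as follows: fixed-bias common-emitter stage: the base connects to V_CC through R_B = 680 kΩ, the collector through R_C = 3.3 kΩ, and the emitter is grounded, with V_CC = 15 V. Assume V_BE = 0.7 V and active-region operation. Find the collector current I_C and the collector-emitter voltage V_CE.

I_C ≈ 1.1 mA, V_CE ≈ 12 V

Base loop: V_CC = I_B·R_B + V_BE, so I_B = (15 − 0.7)/680 kΩ = 0.021 mA.
In the active region I_C = β·I_B = 50 × 0.021 = 1.05 mA.
Collector loop: V_CE = V_CC − I_C·R_C = 15 − 1.05×3.3 = 11.5 V.
Since V_CE = 11.5 V > V_CE(sat) ≈ 0.2 V, the transistor is in the active region as assumed.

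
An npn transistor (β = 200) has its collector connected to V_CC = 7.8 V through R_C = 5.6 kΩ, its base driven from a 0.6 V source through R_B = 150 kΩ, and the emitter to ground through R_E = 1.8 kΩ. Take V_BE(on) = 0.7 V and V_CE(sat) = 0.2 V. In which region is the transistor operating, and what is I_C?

cutoff; I_C ≈ 0

V_BB = 0.6 V ≤ V_BE(on) = 0.7 V, so the base-emitter junction is not forward biased.
The transistor is in cutoff: I_B = I_C = 0.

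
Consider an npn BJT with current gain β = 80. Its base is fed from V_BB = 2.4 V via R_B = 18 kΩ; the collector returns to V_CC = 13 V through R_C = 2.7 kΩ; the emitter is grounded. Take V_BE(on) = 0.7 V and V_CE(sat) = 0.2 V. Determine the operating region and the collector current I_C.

Assume active: I_B = (2.4 − 0.7)/18 = 0.0944 mA, giving I_C = β·I_B = 7.56 mA.
But then V_CE = 13 − 7.56×2.7 = -7.4 V < V_CE(sat) = 0.2 V — impossible in the active region.
So the transistor is saturated. With V_CE = 0.2 V, I_C = (V_CC − 0.2)/R_C = 12.8/2.7 = 4.74 mA.
Check: β·I_B = 7.56 mA > I_C = 4.74 mA, confirming saturation.

saturation; I_C ≈ 4.7 mA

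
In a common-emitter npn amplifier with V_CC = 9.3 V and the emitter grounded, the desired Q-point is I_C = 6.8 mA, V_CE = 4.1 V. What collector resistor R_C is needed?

R_C ≈ 0.76 kΩ

Collector loop: V_CC = I_C·R_C + V_CE.
R_C = (V_CC − V_CE)/I_C = (9.3 − 4.1)/6.8 = 0.765 kΩ.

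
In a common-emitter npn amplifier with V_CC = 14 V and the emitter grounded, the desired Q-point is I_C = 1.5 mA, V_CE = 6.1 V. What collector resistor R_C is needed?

R_C ≈ 5.3 kΩ

Collector loop: V_CC = I_C·R_C + V_CE.
R_C = (V_CC − V_CE)/I_C = (14 − 6.1)/1.5 = 5.27 kΩ.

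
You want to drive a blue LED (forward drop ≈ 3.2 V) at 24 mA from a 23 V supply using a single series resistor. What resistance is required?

R ≈ 0.83 kΩ

The resistor drops V_S − V_D = 23 − 3.2 = 19.8 V at 24 mA.
R = 19.8 V / 24 mA = 0.825 kΩ.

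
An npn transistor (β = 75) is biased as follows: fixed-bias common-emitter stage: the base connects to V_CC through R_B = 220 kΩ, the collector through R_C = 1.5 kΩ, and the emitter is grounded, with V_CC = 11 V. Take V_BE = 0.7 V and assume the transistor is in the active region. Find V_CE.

V_CE ≈ 5.7 V

Base loop: V_CC = I_B·R_B + V_BE, so I_B = (11 − 0.7)/220 kΩ = 0.0468 mA.
In the active region I_C = β·I_B = 75 × 0.0468 = 3.51 mA.
Collector loop: V_CE = V_CC − I_C·R_C = 11 − 3.51×1.5 = 5.73 V.
Since V_CE = 5.73 V > V_CE(sat) ≈ 0.2 V, the transistor is in the active region as assumed.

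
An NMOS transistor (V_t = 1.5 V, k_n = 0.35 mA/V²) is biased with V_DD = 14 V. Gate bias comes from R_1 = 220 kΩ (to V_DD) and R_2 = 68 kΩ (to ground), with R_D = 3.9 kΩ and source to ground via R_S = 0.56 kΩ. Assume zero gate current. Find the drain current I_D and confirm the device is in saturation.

V_G = V_DD·R_2/(R_1+R_2) = 14×68/288 = 3.31 V.
Assume saturation: I_D = (k_n/2)(V_GS − V_t)² with V_GS = V_G − I_D·R_S = 3.31 − 0.56·I_D.
Substituting gives 0.0549·I_D² − 1.35·I_D + 0.571 = 0, with roots I_D = 0.429 or 24.2 mA.
The root I_D = 24.2 mA gives V_GS = -10.3 V ≤ V_t, so take I_D = 0.429 mA.
Then V_GS = 3.07 V and V_DS = V_DD − I_D(R_D+R_S) = 14 − 0.429×4.46 = 12.1 V.
Saturation requires V_DS ≥ V_GS − V_t = 1.57 V; 12.1 ≥ 1.57 ✓.

I_D ≈ 0.43 mA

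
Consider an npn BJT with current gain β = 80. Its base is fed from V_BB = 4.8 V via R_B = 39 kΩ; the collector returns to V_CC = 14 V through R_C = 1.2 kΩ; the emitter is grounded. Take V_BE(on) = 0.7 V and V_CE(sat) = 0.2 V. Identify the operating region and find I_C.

active; I_C ≈ 8.4 mA

Assume active. Base-emitter loop: I_B = (V_BB − V_BE)/R_B = (4.8 − 0.7)/39 = 0.105 mA.
I_C = β·I_B = 80×0.105 = 8.41 mA.
V_CE = V_CC − I_C·R_C = 14 − 8.41×1.2 = 3.91 V > V_CE(sat), so the active-region assumption holds.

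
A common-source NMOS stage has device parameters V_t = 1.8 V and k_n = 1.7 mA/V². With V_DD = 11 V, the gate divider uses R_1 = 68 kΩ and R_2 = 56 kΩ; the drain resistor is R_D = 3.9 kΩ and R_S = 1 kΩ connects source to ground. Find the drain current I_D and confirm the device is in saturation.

V_G = V_DD·R_2/(R_1+R_2) = 11×56/124 = 4.97 V.
Assume saturation: I_D = (k_n/2)(V_GS − V_t)² with V_GS = V_G − I_D·R_S = 4.97 − 1·I_D.
Substituting gives 0.85·I_D² − 6.39·I_D + 8.53 = 0, with roots I_D = 1.74 or 5.77 mA.
The root I_D = 5.77 mA gives V_GS = -0.806 V ≤ V_t, so take I_D = 1.74 mA.
Then V_GS = 3.23 V and V_DS = V_DD − I_D(R_D+R_S) = 11 − 1.74×4.9 = 2.48 V.
Saturation requires V_DS ≥ V_GS − V_t = 1.43 V; 2.48 ≥ 1.43 ✓.

I_D ≈ 1.7 mA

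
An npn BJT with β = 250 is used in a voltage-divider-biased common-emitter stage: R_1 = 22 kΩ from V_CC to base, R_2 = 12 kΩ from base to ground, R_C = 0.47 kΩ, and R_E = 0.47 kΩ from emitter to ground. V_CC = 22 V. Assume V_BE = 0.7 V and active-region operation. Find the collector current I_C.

I_C ≈ 14 mA

Thevenize the base divider: V_Th = V_CC·R_2/(R_1+R_2) = 22×12/34 = 7.76 V, R_Th = R_1‖R_2 = 7.76 kΩ.
Base-emitter loop: V_Th = I_B·R_Th + V_BE + (β+1)I_B·R_E, so I_B = (7.76 − 0.7) / (7.76 + 251×0.47) = 0.0562 mA.
I_C = β·I_B = 250×0.0562 = 14 mA, and I_E = (β+1)I_B = 14.1 mA.
V_CE = V_CC − I_C·R_C − I_E·R_E = 22 − 14×0.47 − 14.1×0.47 = 8.77 V.
V_CE = 8.77 V > 0.2 V confirms active-region operation.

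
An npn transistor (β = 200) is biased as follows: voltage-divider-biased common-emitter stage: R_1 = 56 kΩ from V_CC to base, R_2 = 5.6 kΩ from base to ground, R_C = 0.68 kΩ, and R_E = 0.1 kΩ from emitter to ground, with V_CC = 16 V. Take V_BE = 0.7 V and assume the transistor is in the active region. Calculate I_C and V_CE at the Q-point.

I_C ≈ 6 mA, V_CE ≈ 11 V

Thevenize the base divider: V_Th = V_CC·R_2/(R_1+R_2) = 16×5.6/61.6 = 1.45 V, R_Th = R_1‖R_2 = 5.09 kΩ.
Base-emitter loop: V_Th = I_B·R_Th + V_BE + (β+1)I_B·R_E, so I_B = (1.45 − 0.7) / (5.09 + 201×0.1) = 0.03 mA.
I_C = β·I_B = 200×0.03 = 5.99 mA, and I_E = (β+1)I_B = 6.02 mA.
V_CE = V_CC − I_C·R_C − I_E·R_E = 16 − 5.99×0.68 − 6.02×0.1 = 11.3 V.
V_CE = 11.3 V > 0.2 V confirms active-region operation.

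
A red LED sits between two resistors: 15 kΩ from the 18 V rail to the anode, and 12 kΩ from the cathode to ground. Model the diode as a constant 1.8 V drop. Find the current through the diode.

The two resistors are in series with the diode, so KVL gives 18 = I·15 + 1.8 + I·12.
I = (18 − 1.8) / (15 + 12) kΩ = 16.2 / 27 = 0.6 mA.

I ≈ 0.6 mA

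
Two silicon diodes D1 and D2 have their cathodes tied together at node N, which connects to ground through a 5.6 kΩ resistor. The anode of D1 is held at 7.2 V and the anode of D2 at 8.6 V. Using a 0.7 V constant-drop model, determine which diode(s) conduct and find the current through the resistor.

Only D2 conducts; I_R ≈ 1.4 mA

Assume both conduct. Then node N would need to be at both 7.2−0.7 = 6.5 V and 8.6−0.7 = 7.9 V, which is impossible.
Assume only D2 conducts: V_N = 8.6 − 0.7 = 7.9 V, so I_R = 7.9/5.6 = 1.41 mA.
Check D1: its anode-to-cathode voltage is 7.2 − 7.9 = -0.7 V < 0.7 V, so it is off. The assumption is consistent.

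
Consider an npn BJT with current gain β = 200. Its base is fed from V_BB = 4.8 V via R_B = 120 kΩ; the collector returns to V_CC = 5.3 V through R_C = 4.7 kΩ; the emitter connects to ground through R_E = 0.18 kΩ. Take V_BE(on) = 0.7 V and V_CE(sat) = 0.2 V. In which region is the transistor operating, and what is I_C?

saturation; I_C ≈ 1 mA

Assume active: I_B = (4.8 − 0.7)/(120 + 201×0.18) = 0.0263 mA, I_C = β·I_B = 5.25 mA.
Then V_CE = 5.3 − 5.25×4.7 − 5.28×0.18 = -20.3 V < 0.2 V — the active assumption fails.
Re-solve with V_CE = 0.2 V. KCL at the emitter: V_E/R_E = (V_BB−0.7−V_E)/R_B + (V_CC−0.2−V_E)/R_C, giving V_E = 0.194 V.
I_C = (V_CC − 0.2 − V_E)/R_C = (5.1 − 0.194)/4.7 = 1.04 mA.
Check: I_B = (4.1 − 0.194)/120 = 0.0326 mA, and β·I_B = 6.51 mA > I_C, confirming saturation.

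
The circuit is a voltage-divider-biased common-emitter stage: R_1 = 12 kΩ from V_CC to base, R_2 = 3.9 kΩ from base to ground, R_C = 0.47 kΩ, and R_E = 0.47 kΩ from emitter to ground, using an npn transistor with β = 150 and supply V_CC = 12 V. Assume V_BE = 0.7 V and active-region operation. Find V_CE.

Thevenize the base divider: V_Th = V_CC·R_2/(R_1+R_2) = 12×3.9/15.9 = 2.94 V, R_Th = R_1‖R_2 = 2.94 kΩ.
Base-emitter loop: V_Th = I_B·R_Th + V_BE + (β+1)I_B·R_E, so I_B = (2.94 − 0.7) / (2.94 + 151×0.47) = 0.0304 mA.
I_C = β·I_B = 150×0.0304 = 4.55 mA, and I_E = (β+1)I_B = 4.58 mA.
V_CE = V_CC − I_C·R_C − I_E·R_E = 12 − 4.55×0.47 − 4.58×0.47 = 7.71 V.
V_CE = 7.71 V > 0.2 V confirms active-region operation.

V_CE ≈ 7.7 V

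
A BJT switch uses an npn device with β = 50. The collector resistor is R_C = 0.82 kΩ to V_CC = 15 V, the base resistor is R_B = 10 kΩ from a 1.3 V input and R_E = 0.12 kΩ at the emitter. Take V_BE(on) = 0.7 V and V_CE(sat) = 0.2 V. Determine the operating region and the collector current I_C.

Assume active. Base-emitter loop: I_B = (V_BB − V_BE)/(R_B + (β+1)R_E) = (1.3 − 0.7)/(10 + 51×0.12) = 0.0372 mA.
I_C = β·I_B = 50×0.0372 = 1.86 mA.
V_CE = V_CC − I_C·R_C − I_E·R_E = 15 − 1.86×0.82 − 1.9×0.12 = 13.2 V > V_CE(sat), so the active-region assumption holds.

active; I_C ≈ 1.9 mA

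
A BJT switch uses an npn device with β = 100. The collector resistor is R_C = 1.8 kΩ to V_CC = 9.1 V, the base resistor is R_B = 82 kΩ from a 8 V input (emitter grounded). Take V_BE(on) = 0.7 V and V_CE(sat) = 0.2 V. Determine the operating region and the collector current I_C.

Assume active: I_B = (8 − 0.7)/82 = 0.089 mA, giving I_C = β·I_B = 8.9 mA.
But then V_CE = 9.1 − 8.9×1.8 = -6.92 V < V_CE(sat) = 0.2 V — impossible in the active region.
So the transistor is saturated. With V_CE = 0.2 V, I_C = (V_CC − 0.2)/R_C = 8.9/1.8 = 4.94 mA.
Check: β·I_B = 8.9 mA > I_C = 4.94 mA, confirming saturation.

saturation; I_C ≈ 4.9 mA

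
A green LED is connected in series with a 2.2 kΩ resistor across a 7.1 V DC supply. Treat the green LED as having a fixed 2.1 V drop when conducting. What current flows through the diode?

KVL around the loop: 7.1 = V_D + I·R = 2.1 + I × 2.2 kΩ.
So I = (7.1 − 2.1) / 2.2 kΩ = 5 / 2.2 = 2.27 mA.

I ≈ 2.3 mA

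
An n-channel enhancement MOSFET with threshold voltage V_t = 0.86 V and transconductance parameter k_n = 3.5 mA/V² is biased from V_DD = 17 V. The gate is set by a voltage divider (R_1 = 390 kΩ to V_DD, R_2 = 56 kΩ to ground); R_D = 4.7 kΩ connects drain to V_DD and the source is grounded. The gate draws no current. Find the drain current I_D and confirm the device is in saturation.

V_G = V_DD·R_2/(R_1+R_2) = 17×56/446 = 2.13 V. With the source grounded, V_GS = V_G = 2.13 V.
Assume saturation: I_D = (k_n/2)(V_GS − V_t)² = (3.5/2)×(2.13 − 0.86)² = 1.75×1.27² = 2.84 mA.
V_DS = V_DD − I_D·R_D = 17 − 2.84×4.7 = 3.64 V.
Saturation requires V_DS ≥ V_GS − V_t = 1.27 V; 3.64 ≥ 1.27 ✓.

I_D ≈ 2.8 mA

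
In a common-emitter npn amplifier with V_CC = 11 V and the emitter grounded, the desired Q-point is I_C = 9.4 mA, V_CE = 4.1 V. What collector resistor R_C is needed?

R_C ≈ 0.73 kΩ

Collector loop: V_CC = I_C·R_C + V_CE.
R_C = (V_CC − V_CE)/I_C = (11 − 4.1)/9.4 = 0.734 kΩ.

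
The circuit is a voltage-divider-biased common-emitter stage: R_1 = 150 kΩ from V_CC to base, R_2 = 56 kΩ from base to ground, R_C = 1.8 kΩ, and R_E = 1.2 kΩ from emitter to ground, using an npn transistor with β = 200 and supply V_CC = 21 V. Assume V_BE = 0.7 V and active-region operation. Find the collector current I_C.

I_C ≈ 3.6 mA

Thevenize the base divider: V_Th = V_CC·R_2/(R_1+R_2) = 21×56/206 = 5.71 V, R_Th = R_1‖R_2 = 40.8 kΩ.
Base-emitter loop: V_Th = I_B·R_Th + V_BE + (β+1)I_B·R_E, so I_B = (5.71 − 0.7) / (40.8 + 201×1.2) = 0.0178 mA.
I_C = β·I_B = 200×0.0178 = 3.55 mA, and I_E = (β+1)I_B = 3.57 mA.
V_CE = V_CC − I_C·R_C − I_E·R_E = 21 − 3.55×1.8 − 3.57×1.2 = 10.3 V.
V_CE = 10.3 V > 0.2 V confirms active-region operation.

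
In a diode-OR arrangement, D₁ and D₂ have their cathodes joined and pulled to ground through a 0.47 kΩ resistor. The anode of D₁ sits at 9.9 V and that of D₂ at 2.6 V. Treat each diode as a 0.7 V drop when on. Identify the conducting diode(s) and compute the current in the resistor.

Only D₁ conducts; I_R ≈ 20 mA

Assume both conduct. Then node N would need to be at both 9.9−0.7 = 9.2 V and 2.6−0.7 = 1.9 V, which is impossible.
Assume only D₁ conducts: V_N = 9.9 − 0.7 = 9.2 V, so I_R = 9.2/0.47 = 19.6 mA.
Check D₂: its anode-to-cathode voltage is 2.6 − 9.2 = -6.6 V < 0.7 V, so it is off. The assumption is consistent.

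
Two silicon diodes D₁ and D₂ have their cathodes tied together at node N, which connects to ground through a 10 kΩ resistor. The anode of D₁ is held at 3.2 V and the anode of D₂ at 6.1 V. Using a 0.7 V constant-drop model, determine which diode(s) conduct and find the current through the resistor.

Only D₂ conducts; I_R ≈ 0.54 mA

Assume both conduct. Then node N would need to be at both 3.2−0.7 = 2.5 V and 6.1−0.7 = 5.4 V, which is impossible.
Assume only D₂ conducts: V_N = 6.1 − 0.7 = 5.4 V, so I_R = 5.4/10 = 0.54 mA.
Check D₁: its anode-to-cathode voltage is 3.2 − 5.4 = -2.2 V < 0.7 V, so it is off. The assumption is consistent.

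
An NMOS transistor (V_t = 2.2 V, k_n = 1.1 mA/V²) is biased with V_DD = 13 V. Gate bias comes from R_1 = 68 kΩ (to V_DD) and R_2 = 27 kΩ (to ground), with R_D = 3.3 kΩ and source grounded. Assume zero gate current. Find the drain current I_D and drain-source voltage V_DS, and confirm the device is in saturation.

I_D ≈ 1.2 mA, V_DS ≈ 8.9 V

V_G = V_DD·R_2/(R_1+R_2) = 13×27/95 = 3.69 V. With the source grounded, V_GS = V_G = 3.69 V.
Assume saturation: I_D = (k_n/2)(V_GS − V_t)² = (1.1/2)×(3.69 − 2.2)² = 0.55×1.49² = 1.23 mA.
V_DS = V_DD − I_D·R_D = 13 − 1.23×3.3 = 8.94 V.
Saturation requires V_DS ≥ V_GS − V_t = 1.49 V; 8.94 ≥ 1.49 ✓.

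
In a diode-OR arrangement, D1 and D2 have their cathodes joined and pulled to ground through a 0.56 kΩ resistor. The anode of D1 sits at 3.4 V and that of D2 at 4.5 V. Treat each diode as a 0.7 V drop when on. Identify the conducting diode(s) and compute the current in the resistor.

Only D2 conducts; I_R ≈ 6.8 mA

Assume both conduct. Then node N would need to be at both 3.4−0.7 = 2.7 V and 4.5−0.7 = 3.8 V, which is impossible.
Assume only D2 conducts: V_N = 4.5 − 0.7 = 3.8 V, so I_R = 3.8/0.56 = 6.79 mA.
Check D1: its anode-to-cathode voltage is 3.4 − 3.8 = -0.4 V < 0.7 V, so it is off. The assumption is consistent.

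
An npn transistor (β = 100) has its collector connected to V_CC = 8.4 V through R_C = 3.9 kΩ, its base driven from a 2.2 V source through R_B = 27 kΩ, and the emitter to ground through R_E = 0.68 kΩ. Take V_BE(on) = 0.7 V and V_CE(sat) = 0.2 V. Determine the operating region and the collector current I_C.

active; I_C ≈ 1.6 mA

Assume active. Base-emitter loop: I_B = (V_BB − V_BE)/(R_B + (β+1)R_E) = (2.2 − 0.7)/(27 + 101×0.68) = 0.0157 mA.
I_C = β·I_B = 100×0.0157 = 1.57 mA.
V_CE = V_CC − I_C·R_C − I_E·R_E = 8.4 − 1.57×3.9 − 1.58×0.68 = 1.21 V > V_CE(sat), so the active-region assumption holds.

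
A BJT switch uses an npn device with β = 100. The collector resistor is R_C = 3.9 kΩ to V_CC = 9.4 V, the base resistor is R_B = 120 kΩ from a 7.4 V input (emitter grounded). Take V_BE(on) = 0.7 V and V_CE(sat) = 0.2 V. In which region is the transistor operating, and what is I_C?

saturation; I_C ≈ 2.4 mA

Assume active: I_B = (7.4 − 0.7)/120 = 0.0558 mA, giving I_C = β·I_B = 5.58 mA.
But then V_CE = 9.4 − 5.58×3.9 = -12.4 V < V_CE(sat) = 0.2 V — impossible in the active region.
So the transistor is saturated. With V_CE = 0.2 V, I_C = (V_CC − 0.2)/R_C = 9.2/3.9 = 2.36 mA.
Check: β·I_B = 5.58 mA > I_C = 2.36 mA, confirming saturation.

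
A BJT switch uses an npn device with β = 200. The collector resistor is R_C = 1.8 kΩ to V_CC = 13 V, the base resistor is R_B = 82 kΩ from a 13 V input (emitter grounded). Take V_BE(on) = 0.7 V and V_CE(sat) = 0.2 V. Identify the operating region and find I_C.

saturation; I_C ≈ 7.1 mA

Assume active: I_B = (13 − 0.7)/82 = 0.15 mA, giving I_C = β·I_B = 30 mA.
But then V_CE = 13 − 30×1.8 = -41 V < V_CE(sat) = 0.2 V — impossible in the active region.
So the transistor is saturated. With V_CE = 0.2 V, I_C = (V_CC − 0.2)/R_C = 12.8/1.8 = 7.11 mA.
Check: β·I_B = 30 mA > I_C = 7.11 mA, confirming saturation.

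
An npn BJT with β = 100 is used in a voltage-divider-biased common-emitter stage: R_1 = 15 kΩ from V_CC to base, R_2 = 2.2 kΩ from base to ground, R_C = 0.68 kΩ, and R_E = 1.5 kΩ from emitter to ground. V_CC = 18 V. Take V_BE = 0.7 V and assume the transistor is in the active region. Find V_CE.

V_CE ≈ 16 V

Thevenize the base divider: V_Th = V_CC·R_2/(R_1+R_2) = 18×2.2/17.2 = 2.3 V, R_Th = R_1‖R_2 = 1.92 kΩ.
Base-emitter loop: V_Th = I_B·R_Th + V_BE + (β+1)I_B·R_E, so I_B = (2.3 − 0.7) / (1.92 + 101×1.5) = 0.0104 mA.
I_C = β·I_B = 100×0.0104 = 1.04 mA, and I_E = (β+1)I_B = 1.05 mA.
V_CE = V_CC − I_C·R_C − I_E·R_E = 18 − 1.04×0.68 − 1.05×1.5 = 15.7 V.
V_CE = 15.7 V > 0.2 V confirms active-region operation.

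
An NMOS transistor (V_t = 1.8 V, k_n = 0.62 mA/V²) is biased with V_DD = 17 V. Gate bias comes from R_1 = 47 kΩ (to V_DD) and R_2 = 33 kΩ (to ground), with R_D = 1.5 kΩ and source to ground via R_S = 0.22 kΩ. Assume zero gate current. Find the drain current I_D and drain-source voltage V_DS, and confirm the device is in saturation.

I_D ≈ 5.2 mA, V_DS ≈ 8.1 V

V_G = V_DD·R_2/(R_1+R_2) = 17×33/80 = 7.01 V.
Assume saturation: I_D = (k_n/2)(V_GS − V_t)² with V_GS = V_G − I_D·R_S = 7.01 − 0.22·I_D.
Substituting gives 0.015·I_D² − 1.71·I_D + 8.42 = 0, with roots I_D = 5.16 or 109 mA.
The root I_D = 109 mA gives V_GS = -16.9 V ≤ V_t, so take I_D = 5.16 mA.
Then V_GS = 5.88 V and V_DS = V_DD − I_D(R_D+R_S) = 17 − 5.16×1.72 = 8.13 V.
Saturation requires V_DS ≥ V_GS − V_t = 4.08 V; 8.13 ≥ 4.08 ✓.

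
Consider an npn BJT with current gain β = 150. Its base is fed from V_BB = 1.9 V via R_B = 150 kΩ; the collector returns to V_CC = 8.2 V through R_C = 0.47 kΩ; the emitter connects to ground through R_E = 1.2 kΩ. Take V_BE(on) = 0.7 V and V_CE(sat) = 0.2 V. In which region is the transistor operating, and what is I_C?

Assume active. Base-emitter loop: I_B = (V_BB − V_BE)/(R_B + (β+1)R_E) = (1.9 − 0.7)/(150 + 151×1.2) = 0.00362 mA.
I_C = β·I_B = 150×0.00362 = 0.543 mA.
V_CE = V_CC − I_C·R_C − I_E·R_E = 8.2 − 0.543×0.47 − 0.547×1.2 = 7.29 V > V_CE(sat), so the active-region assumption holds.

active; I_C ≈ 0.54 mA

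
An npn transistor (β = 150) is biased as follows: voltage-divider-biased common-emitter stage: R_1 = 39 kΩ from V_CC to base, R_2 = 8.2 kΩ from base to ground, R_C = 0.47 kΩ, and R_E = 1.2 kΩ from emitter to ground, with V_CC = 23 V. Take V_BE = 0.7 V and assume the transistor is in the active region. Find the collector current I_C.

Thevenize the base divider: V_Th = V_CC·R_2/(R_1+R_2) = 23×8.2/47.2 = 4 V, R_Th = R_1‖R_2 = 6.78 kΩ.
Base-emitter loop: V_Th = I_B·R_Th + V_BE + (β+1)I_B·R_E, so I_B = (4 − 0.7) / (6.78 + 151×1.2) = 0.0175 mA.
I_C = β·I_B = 150×0.0175 = 2.63 mA, and I_E = (β+1)I_B = 2.65 mA.
V_CE = V_CC − I_C·R_C − I_E·R_E = 23 − 2.63×0.47 − 2.65×1.2 = 18.6 V.
V_CE = 18.6 V > 0.2 V confirms active-region operation.

I_C ≈ 2.6 mA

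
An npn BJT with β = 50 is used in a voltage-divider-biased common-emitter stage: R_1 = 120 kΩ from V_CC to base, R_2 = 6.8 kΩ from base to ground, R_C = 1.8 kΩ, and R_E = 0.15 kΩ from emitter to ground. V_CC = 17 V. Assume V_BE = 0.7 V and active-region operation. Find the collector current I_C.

Thevenize the base divider: V_Th = V_CC·R_2/(R_1+R_2) = 17×6.8/127 = 0.912 V, R_Th = R_1‖R_2 = 6.44 kΩ.
Base-emitter loop: V_Th = I_B·R_Th + V_BE + (β+1)I_B·R_E, so I_B = (0.912 − 0.7) / (6.44 + 51×0.15) = 0.015 mA.
I_C = β·I_B = 50×0.015 = 0.751 mA, and I_E = (β+1)I_B = 0.766 mA.
V_CE = V_CC − I_C·R_C − I_E·R_E = 17 − 0.751×1.8 − 0.766×0.15 = 15.5 V.
V_CE = 15.5 V > 0.2 V confirms active-region operation.

I_C ≈ 0.75 mA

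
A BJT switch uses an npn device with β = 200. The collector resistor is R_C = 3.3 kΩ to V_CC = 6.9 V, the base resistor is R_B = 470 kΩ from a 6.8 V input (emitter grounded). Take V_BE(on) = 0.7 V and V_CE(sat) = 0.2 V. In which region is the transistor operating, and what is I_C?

saturation; I_C ≈ 2 mA

Assume active: I_B = (6.8 − 0.7)/470 = 0.013 mA, giving I_C = β·I_B = 2.6 mA.
But then V_CE = 6.9 − 2.6×3.3 = -1.67 V < V_CE(sat) = 0.2 V — impossible in the active region.
So the transistor is saturated. With V_CE = 0.2 V, I_C = (V_CC − 0.2)/R_C = 6.7/3.3 = 2.03 mA.
Check: β·I_B = 2.6 mA > I_C = 2.03 mA, confirming saturation.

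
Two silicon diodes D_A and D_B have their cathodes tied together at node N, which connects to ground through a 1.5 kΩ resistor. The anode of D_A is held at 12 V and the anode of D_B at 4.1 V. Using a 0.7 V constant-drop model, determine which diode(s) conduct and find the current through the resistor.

Only D_A conducts; I_R ≈ 7.5 mA

Assume both conduct. Then node N would need to be at both 12−0.7 = 11.3 V and 4.1−0.7 = 3.4 V, which is impossible.
Assume only D_A conducts: V_N = 12 − 0.7 = 11.3 V, so I_R = 11.3/1.5 = 7.53 mA.
Check D_B: its anode-to-cathode voltage is 4.1 − 11.3 = -7.2 V < 0.7 V, so it is off. The assumption is consistent.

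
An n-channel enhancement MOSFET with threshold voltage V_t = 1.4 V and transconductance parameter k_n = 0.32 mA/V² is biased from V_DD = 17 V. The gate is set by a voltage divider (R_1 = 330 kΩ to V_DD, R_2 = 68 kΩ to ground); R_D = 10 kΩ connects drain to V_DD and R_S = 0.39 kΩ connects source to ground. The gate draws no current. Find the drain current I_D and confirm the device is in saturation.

I_D ≈ 0.31 mA

V_G = V_DD·R_2/(R_1+R_2) = 17×68/398 = 2.9 V.
Assume saturation: I_D = (k_n/2)(V_GS − V_t)² with V_GS = V_G − I_D·R_S = 2.9 − 0.39·I_D.
Substituting gives 0.0243·I_D² − 1.19·I_D + 0.362 = 0, with roots I_D = 0.307 or 48.5 mA.
The root I_D = 48.5 mA gives V_GS = -16 V ≤ V_t, so take I_D = 0.307 mA.
Then V_GS = 2.78 V and V_DS = V_DD − I_D(R_D+R_S) = 17 − 0.307×10.4 = 13.8 V.
Saturation requires V_DS ≥ V_GS − V_t = 1.38 V; 13.8 ≥ 1.38 ✓.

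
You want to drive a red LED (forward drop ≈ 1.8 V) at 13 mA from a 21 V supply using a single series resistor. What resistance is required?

The resistor drops V_S − V_D = 21 − 1.8 = 19.2 V at 13 mA.
R = 19.2 V / 13 mA = 1.48 kΩ.

R ≈ 1.5 kΩ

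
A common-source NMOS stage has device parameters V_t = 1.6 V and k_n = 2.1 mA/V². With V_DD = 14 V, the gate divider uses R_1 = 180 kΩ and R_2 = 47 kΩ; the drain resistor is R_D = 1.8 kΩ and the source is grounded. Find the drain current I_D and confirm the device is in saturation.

I_D ≈ 1.8 mA

V_G = V_DD·R_2/(R_1+R_2) = 14×47/227 = 2.9 V. With the source grounded, V_GS = V_G = 2.9 V.
Assume saturation: I_D = (k_n/2)(V_GS − V_t)² = (2.1/2)×(2.9 − 1.6)² = 1.05×1.3² = 1.77 mA.
V_DS = V_DD − I_D·R_D = 14 − 1.77×1.8 = 10.8 V.
Saturation requires V_DS ≥ V_GS − V_t = 1.3 V; 10.8 ≥ 1.3 ✓.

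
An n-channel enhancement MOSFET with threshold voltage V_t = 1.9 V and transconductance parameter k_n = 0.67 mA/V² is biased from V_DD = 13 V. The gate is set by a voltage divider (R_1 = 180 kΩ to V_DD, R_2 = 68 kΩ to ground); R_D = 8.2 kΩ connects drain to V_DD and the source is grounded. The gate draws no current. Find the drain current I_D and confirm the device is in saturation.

I_D ≈ 0.93 mA

V_G = V_DD·R_2/(R_1+R_2) = 13×68/248 = 3.56 V. With the source grounded, V_GS = V_G = 3.56 V.
Assume saturation: I_D = (k_n/2)(V_GS − V_t)² = (0.67/2)×(3.56 − 1.9)² = 0.335×1.66² = 0.928 mA.
V_DS = V_DD − I_D·R_D = 13 − 0.928×8.2 = 5.39 V.
Saturation requires V_DS ≥ V_GS − V_t = 1.66 V; 5.39 ≥ 1.66 ✓.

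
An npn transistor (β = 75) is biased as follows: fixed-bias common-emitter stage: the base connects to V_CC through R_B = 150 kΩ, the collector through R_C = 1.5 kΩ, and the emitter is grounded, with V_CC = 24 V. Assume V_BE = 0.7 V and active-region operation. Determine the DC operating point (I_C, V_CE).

I_C ≈ 12 mA, V_CE ≈ 6.5 V

Base loop: V_CC = I_B·R_B + V_BE, so I_B = (24 − 0.7)/150 kΩ = 0.155 mA.
In the active region I_C = β·I_B = 75 × 0.155 = 11.7 mA.
Collector loop: V_CE = V_CC − I_C·R_C = 24 − 11.7×1.5 = 6.52 V.
Since V_CE = 6.52 V > V_CE(sat) ≈ 0.2 V, the transistor is in the active region as assumed.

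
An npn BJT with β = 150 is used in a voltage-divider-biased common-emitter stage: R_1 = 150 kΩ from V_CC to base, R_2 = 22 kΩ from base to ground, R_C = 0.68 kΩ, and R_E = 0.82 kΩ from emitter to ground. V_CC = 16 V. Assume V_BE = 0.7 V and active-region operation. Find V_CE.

Thevenize the base divider: V_Th = V_CC·R_2/(R_1+R_2) = 16×22/172 = 2.05 V, R_Th = R_1‖R_2 = 19.2 kΩ.
Base-emitter loop: V_Th = I_B·R_Th + V_BE + (β+1)I_B·R_E, so I_B = (2.05 − 0.7) / (19.2 + 151×0.82) = 0.00942 mA.
I_C = β·I_B = 150×0.00942 = 1.41 mA, and I_E = (β+1)I_B = 1.42 mA.
V_CE = V_CC − I_C·R_C − I_E·R_E = 16 − 1.41×0.68 − 1.42×0.82 = 13.9 V.
V_CE = 13.9 V > 0.2 V confirms active-region operation.

V_CE ≈ 14 V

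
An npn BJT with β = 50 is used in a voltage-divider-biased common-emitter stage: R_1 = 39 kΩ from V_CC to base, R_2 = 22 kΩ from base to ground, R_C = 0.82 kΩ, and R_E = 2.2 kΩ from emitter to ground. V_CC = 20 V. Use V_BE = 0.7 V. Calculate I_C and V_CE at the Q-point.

I_C ≈ 2.6 mA, V_CE ≈ 12 V

Thevenize the base divider: V_Th = V_CC·R_2/(R_1+R_2) = 20×22/61 = 7.21 V, R_Th = R_1‖R_2 = 14.1 kΩ.
Base-emitter loop: V_Th = I_B·R_Th + V_BE + (β+1)I_B·R_E, so I_B = (7.21 − 0.7) / (14.1 + 51×2.2) = 0.0516 mA.
I_C = β·I_B = 50×0.0516 = 2.58 mA, and I_E = (β+1)I_B = 2.63 mA.
V_CE = V_CC − I_C·R_C − I_E·R_E = 20 − 2.58×0.82 − 2.63×2.2 = 12.1 V.
V_CE = 12.1 V > 0.2 V confirms active-region operation.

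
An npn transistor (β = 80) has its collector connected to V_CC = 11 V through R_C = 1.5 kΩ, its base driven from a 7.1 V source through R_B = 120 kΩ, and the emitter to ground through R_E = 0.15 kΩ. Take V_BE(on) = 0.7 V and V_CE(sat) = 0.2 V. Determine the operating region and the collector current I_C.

Assume active. Base-emitter loop: I_B = (V_BB − V_BE)/(R_B + (β+1)R_E) = (7.1 − 0.7)/(120 + 81×0.15) = 0.0484 mA.
I_C = β·I_B = 80×0.0484 = 3.87 mA.
V_CE = V_CC − I_C·R_C − I_E·R_E = 11 − 3.87×1.5 − 3.92×0.15 = 4.6 V > V_CE(sat), so the active-region assumption holds.

active; I_C ≈ 3.9 mA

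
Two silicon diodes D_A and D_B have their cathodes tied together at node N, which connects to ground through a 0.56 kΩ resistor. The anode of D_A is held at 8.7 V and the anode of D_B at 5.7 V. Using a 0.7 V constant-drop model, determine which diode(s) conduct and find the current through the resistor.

Only D_A conducts; I_R ≈ 14 mA

Assume both conduct. Then node N would need to be at both 8.7−0.7 = 8 V and 5.7−0.7 = 5 V, which is impossible.
Assume only D_A conducts: V_N = 8.7 − 0.7 = 8 V, so I_R = 8/0.56 = 14.3 mA.
Check D_B: its anode-to-cathode voltage is 5.7 − 8 = -2.3 V < 0.7 V, so it is off. The assumption is consistent.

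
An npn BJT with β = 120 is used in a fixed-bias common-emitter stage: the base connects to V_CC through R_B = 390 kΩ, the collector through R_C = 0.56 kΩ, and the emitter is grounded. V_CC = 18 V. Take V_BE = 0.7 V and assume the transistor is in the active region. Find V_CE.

Base loop: V_CC = I_B·R_B + V_BE, so I_B = (18 − 0.7)/390 kΩ = 0.0444 mA.
In the active region I_C = β·I_B = 120 × 0.0444 = 5.32 mA.
Collector loop: V_CE = V_CC − I_C·R_C = 18 − 5.32×0.56 = 15 V.
Since V_CE = 15 V > V_CE(sat) ≈ 0.2 V, the transistor is in the active region as assumed.

V_CE ≈ 15 V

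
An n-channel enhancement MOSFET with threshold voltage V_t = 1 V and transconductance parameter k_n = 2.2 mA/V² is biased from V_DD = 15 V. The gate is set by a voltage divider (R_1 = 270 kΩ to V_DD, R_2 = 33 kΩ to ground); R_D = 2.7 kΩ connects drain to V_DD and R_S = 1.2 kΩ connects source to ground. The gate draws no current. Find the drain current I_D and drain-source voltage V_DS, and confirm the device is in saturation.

I_D ≈ 0.19 mA, V_DS ≈ 14 V

V_G = V_DD·R_2/(R_1+R_2) = 15×33/303 = 1.63 V.
Assume saturation: I_D = (k_n/2)(V_GS − V_t)² with V_GS = V_G − I_D·R_S = 1.63 − 1.2·I_D.
Substituting gives 1.58·I_D² − 2.67·I_D + 0.442 = 0, with roots I_D = 0.186 or 1.5 mA.
The root I_D = 1.5 mA gives V_GS = -0.168 V ≤ V_t, so take I_D = 0.186 mA.
Then V_GS = 1.41 V and V_DS = V_DD − I_D(R_D+R_S) = 15 − 0.186×3.9 = 14.3 V.
Saturation requires V_DS ≥ V_GS − V_t = 0.411 V; 14.3 ≥ 0.411 ✓.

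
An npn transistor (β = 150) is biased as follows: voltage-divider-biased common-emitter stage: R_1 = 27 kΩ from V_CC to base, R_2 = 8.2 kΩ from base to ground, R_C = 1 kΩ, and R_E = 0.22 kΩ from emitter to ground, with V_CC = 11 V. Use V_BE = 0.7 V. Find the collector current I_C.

I_C ≈ 7.1 mA

Thevenize the base divider: V_Th = V_CC·R_2/(R_1+R_2) = 11×8.2/35.2 = 2.56 V, R_Th = R_1‖R_2 = 6.29 kΩ.
Base-emitter loop: V_Th = I_B·R_Th + V_BE + (β+1)I_B·R_E, so I_B = (2.56 − 0.7) / (6.29 + 151×0.22) = 0.0471 mA.
I_C = β·I_B = 150×0.0471 = 7.07 mA, and I_E = (β+1)I_B = 7.12 mA.
V_CE = V_CC − I_C·R_C − I_E·R_E = 11 − 7.07×1 − 7.12×0.22 = 2.36 V.
V_CE = 2.36 V > 0.2 V confirms active-region operation.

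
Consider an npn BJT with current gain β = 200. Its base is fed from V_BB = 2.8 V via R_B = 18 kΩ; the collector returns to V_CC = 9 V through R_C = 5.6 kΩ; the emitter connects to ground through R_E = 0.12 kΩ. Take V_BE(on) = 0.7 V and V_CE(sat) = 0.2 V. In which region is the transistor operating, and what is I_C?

saturation; I_C ≈ 1.5 mA

Assume active: I_B = (2.8 − 0.7)/(18 + 201×0.12) = 0.0499 mA, I_C = β·I_B = 9.97 mA.
Then V_CE = 9 − 9.97×5.6 − 10×0.12 = -48 V < 0.2 V — the active assumption fails.
Re-solve with V_CE = 0.2 V. KCL at the emitter: V_E/R_E = (V_BB−0.7−V_E)/R_B + (V_CC−0.2−V_E)/R_C, giving V_E = 0.197 V.
I_C = (V_CC − 0.2 − V_E)/R_C = (8.8 − 0.197)/5.6 = 1.54 mA.
Check: I_B = (2.1 − 0.197)/18 = 0.106 mA, and β·I_B = 21.1 mA > I_C, confirming saturation.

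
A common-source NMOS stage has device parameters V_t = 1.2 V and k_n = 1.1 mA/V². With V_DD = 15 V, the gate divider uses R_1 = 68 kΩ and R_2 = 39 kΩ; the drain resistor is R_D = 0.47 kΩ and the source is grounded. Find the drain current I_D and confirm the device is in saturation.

V_G = V_DD·R_2/(R_1+R_2) = 15×39/107 = 5.47 V. With the source grounded, V_GS = V_G = 5.47 V.
Assume saturation: I_D = (k_n/2)(V_GS − V_t)² = (1.1/2)×(5.47 − 1.2)² = 0.55×4.27² = 10 mA.
V_DS = V_DD − I_D·R_D = 15 − 10×0.47 = 10.3 V.
Saturation requires V_DS ≥ V_GS − V_t = 4.27 V; 10.3 ≥ 4.27 ✓.

I_D ≈ 10 mA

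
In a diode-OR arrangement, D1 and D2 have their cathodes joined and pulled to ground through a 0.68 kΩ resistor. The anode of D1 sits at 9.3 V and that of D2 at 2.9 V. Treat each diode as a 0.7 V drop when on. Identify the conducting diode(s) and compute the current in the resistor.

Only D1 conducts; I_R ≈ 13 mA

Assume both conduct. Then node N would need to be at both 9.3−0.7 = 8.6 V and 2.9−0.7 = 2.2 V, which is impossible.
Assume only D1 conducts: V_N = 9.3 − 0.7 = 8.6 V, so I_R = 8.6/0.68 = 12.6 mA.
Check D2: its anode-to-cathode voltage is 2.9 − 8.6 = -5.7 V < 0.7 V, so it is off. The assumption is consistent.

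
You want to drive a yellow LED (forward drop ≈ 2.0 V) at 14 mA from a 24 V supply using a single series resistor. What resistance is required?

R ≈ 1.6 kΩ

The resistor drops V_S − V_D = 24 − 2.0 = 22 V at 14 mA.
R = 22 V / 14 mA = 1.57 kΩ.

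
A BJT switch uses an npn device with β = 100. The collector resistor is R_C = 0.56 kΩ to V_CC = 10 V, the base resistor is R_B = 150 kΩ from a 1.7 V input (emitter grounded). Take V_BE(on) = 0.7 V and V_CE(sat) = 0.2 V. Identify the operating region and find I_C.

Assume active. Base-emitter loop: I_B = (V_BB − V_BE)/R_B = (1.7 − 0.7)/150 = 0.00667 mA.
I_C = β·I_B = 100×0.00667 = 0.667 mA.
V_CE = V_CC − I_C·R_C = 10 − 0.667×0.56 = 9.63 V > V_CE(sat), so the active-region assumption holds.

active; I_C ≈ 0.67 mA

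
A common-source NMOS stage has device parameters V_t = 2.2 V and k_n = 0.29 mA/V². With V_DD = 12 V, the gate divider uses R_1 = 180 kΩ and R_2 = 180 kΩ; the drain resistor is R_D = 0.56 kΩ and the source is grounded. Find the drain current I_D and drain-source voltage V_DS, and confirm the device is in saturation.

I_D ≈ 2.1 mA, V_DS ≈ 11 V

V_G = V_DD·R_2/(R_1+R_2) = 12×180/360 = 6 V. With the source grounded, V_GS = V_G = 6 V.
Assume saturation: I_D = (k_n/2)(V_GS − V_t)² = (0.29/2)×(6 − 2.2)² = 0.145×3.8² = 2.09 mA.
V_DS = V_DD − I_D·R_D = 12 − 2.09×0.56 = 10.8 V.
Saturation requires V_DS ≥ V_GS − V_t = 3.8 V; 10.8 ≥ 3.8 ✓.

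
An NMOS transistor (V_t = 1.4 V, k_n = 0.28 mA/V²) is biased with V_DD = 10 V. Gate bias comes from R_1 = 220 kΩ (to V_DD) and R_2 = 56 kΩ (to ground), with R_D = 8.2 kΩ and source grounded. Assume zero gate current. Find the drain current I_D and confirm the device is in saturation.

I_D ≈ 0.055 mA

V_G = V_DD·R_2/(R_1+R_2) = 10×56/276 = 2.03 V. With the source grounded, V_GS = V_G = 2.03 V.
Assume saturation: I_D = (k_n/2)(V_GS − V_t)² = (0.28/2)×(2.03 − 1.4)² = 0.14×0.629² = 0.0554 mA.
V_DS = V_DD − I_D·R_D = 10 − 0.0554×8.2 = 9.55 V.
Saturation requires V_DS ≥ V_GS − V_t = 0.629 V; 9.55 ≥ 0.629 ✓.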